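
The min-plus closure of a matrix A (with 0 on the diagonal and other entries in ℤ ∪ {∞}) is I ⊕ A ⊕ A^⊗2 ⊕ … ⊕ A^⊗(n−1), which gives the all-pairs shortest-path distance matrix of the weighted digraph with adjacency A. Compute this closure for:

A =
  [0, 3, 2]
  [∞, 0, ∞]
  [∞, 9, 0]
Closure =
  [0, 3, 2]
  [∞, 0, ∞]
  [∞, 9, 0]

This is the Floyd-Warshall all-pairs shortest-path computation. For each intermediate vertex k = 0, 1, …, 2, update dist[i][j] ← min(dist[i][j], dist[i][k] + dist[k][j]). The final matrix gives, for each (i, j), the minimum total weight of any directed path from i to j (possibly empty when i = j).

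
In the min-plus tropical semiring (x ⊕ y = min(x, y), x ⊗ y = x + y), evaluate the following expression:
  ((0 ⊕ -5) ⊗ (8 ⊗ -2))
((0 ⊕ -5) ⊗ (8 ⊗ -2)) = 1

Expand innermost to outermost. Recall ⊕ takes the minimum of its arguments and ⊗ takes their sum. Working out the expression ((0 ⊕ -5) ⊗ (8 ⊗ -2)) gives 1.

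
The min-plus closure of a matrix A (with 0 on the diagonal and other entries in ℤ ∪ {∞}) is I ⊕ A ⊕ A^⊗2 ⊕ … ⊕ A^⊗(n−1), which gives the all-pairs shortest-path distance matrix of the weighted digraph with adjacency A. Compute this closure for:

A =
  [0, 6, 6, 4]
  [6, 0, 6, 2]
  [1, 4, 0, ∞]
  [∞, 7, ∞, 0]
Closure =
  [0, 6, 6, 4]
  [6, 0, 6, 2]
  [1, 4, 0, 5]
  [13, 7, 13, 0]

This is the Floyd-Warshall all-pairs shortest-path computation. For each intermediate vertex k = 0, 1, …, 3, update dist[i][j] ← min(dist[i][j], dist[i][k] + dist[k][j]). The final matrix gives, for each (i, j), the minimum total weight of any directed path from i to j (possibly empty when i = j).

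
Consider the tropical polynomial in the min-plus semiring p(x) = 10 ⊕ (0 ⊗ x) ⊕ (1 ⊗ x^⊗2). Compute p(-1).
p(-1) = -1

A tropical monomial a ⊗ x^⊗i evaluates to a + i · x. Evaluating each term at x = -1:
  Term 0 contributes 10 + 0 · -1 = 10
  Term 1 contributes 0 + 1 · -1 = -1
  Term 2 contributes 1 + 2 · -1 = -1
p(-1) = ⊕ of these = min[10, -1, -1] = -1.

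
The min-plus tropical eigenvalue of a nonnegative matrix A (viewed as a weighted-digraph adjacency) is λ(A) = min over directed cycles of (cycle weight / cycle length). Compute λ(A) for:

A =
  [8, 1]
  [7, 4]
λ(A) = 4

Enumerate directed cycles and compute their means (weight / length). Sample:
  cycle 0 → 0: weight = 8, length = 1, mean = 8/1 ≈ 8.000
  cycle 1 → 1: weight = 4, length = 1, mean = 4/1 ≈ 4.000
  cycle 0 → 1 → 0: weight = 8, length = 2, mean = 8/2 ≈ 4.000
  cycle 1 → 0 → 1: weight = 8, length = 2, mean = 8/2 ≈ 4.000
Minimum mean = 4.000, attained e.g. along the cycle 1 → 1 with weight 4 and length 1. So λ(A) = 4/1 = 4.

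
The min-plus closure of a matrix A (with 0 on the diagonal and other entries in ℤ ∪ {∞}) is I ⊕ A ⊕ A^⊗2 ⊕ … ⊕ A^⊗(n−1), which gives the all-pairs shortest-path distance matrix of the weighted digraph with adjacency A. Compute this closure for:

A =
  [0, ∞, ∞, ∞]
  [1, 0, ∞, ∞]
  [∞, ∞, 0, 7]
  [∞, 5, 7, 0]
Closure =
  [0, ∞, ∞, ∞]
  [1, 0, ∞, ∞]
  [13, 12, 0, 7]
  [6, 5, 7, 0]

This is the Floyd-Warshall all-pairs shortest-path computation. For each intermediate vertex k = 0, 1, …, 3, update dist[i][j] ← min(dist[i][j], dist[i][k] + dist[k][j]). The final matrix gives, for each (i, j), the minimum total weight of any directed path from i to j (possibly empty when i = j).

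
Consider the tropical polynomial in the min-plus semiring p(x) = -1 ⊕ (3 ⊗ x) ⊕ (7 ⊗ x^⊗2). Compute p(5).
p(5) = -1

A tropical monomial a ⊗ x^⊗i evaluates to a + i · x. Evaluating each term at x = 5:
  Term 0 contributes -1 + 0 · 5 = -1
  Term 1 contributes 3 + 1 · 5 = 8
  Term 2 contributes 7 + 2 · 5 = 17
p(5) = ⊕ of these = min[-1, 8, 17] = -1.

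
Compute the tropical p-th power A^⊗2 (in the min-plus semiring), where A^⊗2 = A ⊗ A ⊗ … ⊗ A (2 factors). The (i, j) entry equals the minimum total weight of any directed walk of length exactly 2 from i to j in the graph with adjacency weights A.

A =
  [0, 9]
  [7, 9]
A^⊗2 =
  [0, 9]
  [7, 16]

Each entry (A^⊗2)_ij equals the minimum over all length-2 walks i = v_0 → v_1 → … → v_2 = j of Σ_t A[v_t][v_{t+1}]. For example, for (i, j) = (0, 1) we minimise over 2 possible intermediate vertex sequences; the minimum is 9, attained along the walk 0 → 0 → 1.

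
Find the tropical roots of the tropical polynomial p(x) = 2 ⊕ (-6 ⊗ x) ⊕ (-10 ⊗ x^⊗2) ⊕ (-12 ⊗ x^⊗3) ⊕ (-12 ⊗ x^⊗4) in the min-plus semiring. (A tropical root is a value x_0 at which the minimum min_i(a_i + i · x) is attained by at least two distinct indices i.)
Roots: {0, 2, 4, 8}

Each tropical root is a break point of the lower envelope of the lines y = a_i + i · x (there are 5 lines, with slopes 0, 1, ..., 4). Only the lines that attain the minimum somewhere contribute to roots; other lines are dominated. Here the surviving (envelope) indices are i = 4, i = 3, i = 2, i = 1, i = 0.
Intersections between consecutive envelope lines give the roots: for adjacent envelope indices i < j the intersection is x = (a_i − a_j) / (j − i). Reading off the sorted break points: {0, 2, 4, 8}.
Verification: at each break x_0, at least two indices attain the minimum of min_i(a_i + i · x_0).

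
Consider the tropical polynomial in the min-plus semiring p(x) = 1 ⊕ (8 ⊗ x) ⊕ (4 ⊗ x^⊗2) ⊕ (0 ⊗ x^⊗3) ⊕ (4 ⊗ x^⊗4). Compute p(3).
p(3) = 1

A tropical monomial a ⊗ x^⊗i evaluates to a + i · x. Evaluating each term at x = 3:
  Term 0 contributes 1 + 0 · 3 = 1
  Term 1 contributes 8 + 1 · 3 = 11
  Term 2 contributes 4 + 2 · 3 = 10
  Term 3 contributes 0 + 3 · 3 = 9
  Term 4 contributes 4 + 4 · 3 = 16
p(3) = ⊕ of these = min[1, 11, 10, 9, 16] = 1.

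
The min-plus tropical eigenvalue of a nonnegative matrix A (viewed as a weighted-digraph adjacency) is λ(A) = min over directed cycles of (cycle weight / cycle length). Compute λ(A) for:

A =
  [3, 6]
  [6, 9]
λ(A) = 3

Enumerate directed cycles and compute their means (weight / length). Sample:
  cycle 0 → 0: weight = 3, length = 1, mean = 3/1 ≈ 3.000
  cycle 1 → 1: weight = 9, length = 1, mean = 9/1 ≈ 9.000
  cycle 0 → 1 → 0: weight = 12, length = 2, mean = 12/2 ≈ 6.000
  cycle 1 → 0 → 1: weight = 12, length = 2, mean = 12/2 ≈ 6.000
Minimum mean = 3.000, attained e.g. along the cycle 0 → 0 with weight 3 and length 1. So λ(A) = 3/1 = 3.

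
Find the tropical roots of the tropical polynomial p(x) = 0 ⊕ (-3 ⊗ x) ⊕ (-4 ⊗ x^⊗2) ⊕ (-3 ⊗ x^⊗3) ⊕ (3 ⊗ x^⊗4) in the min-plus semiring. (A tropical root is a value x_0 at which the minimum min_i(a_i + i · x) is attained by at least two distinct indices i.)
Roots: {-6, -1, 1, 3}

Each tropical root is a break point of the lower envelope of the lines y = a_i + i · x (there are 5 lines, with slopes 0, 1, ..., 4). Only the lines that attain the minimum somewhere contribute to roots; other lines are dominated. Here the surviving (envelope) indices are i = 4, i = 3, i = 2, i = 1, i = 0.
Intersections between consecutive envelope lines give the roots: for adjacent envelope indices i < j the intersection is x = (a_i − a_j) / (j − i). Reading off the sorted break points: {-6, -1, 1, 3}.
Verification: at each break x_0, at least two indices attain the minimum of min_i(a_i + i · x_0).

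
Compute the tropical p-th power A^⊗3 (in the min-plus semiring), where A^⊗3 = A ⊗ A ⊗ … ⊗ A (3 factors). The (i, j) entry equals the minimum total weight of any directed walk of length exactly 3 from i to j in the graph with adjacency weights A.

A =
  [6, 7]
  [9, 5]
A^⊗3 =
  [18, 17]
  [19, 15]

Each entry (A^⊗3)_ij equals the minimum over all length-3 walks i = v_0 → v_1 → … → v_3 = j of Σ_t A[v_t][v_{t+1}]. For example, for (i, j) = (0, 1) we minimise over 4 possible intermediate vertex sequences; the minimum is 17, attained along the walk 0 → 1 → 1 → 1.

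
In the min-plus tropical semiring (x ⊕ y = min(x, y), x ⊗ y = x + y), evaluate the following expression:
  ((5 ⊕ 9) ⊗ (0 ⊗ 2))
((5 ⊕ 9) ⊗ (0 ⊗ 2)) = 7

Expand innermost to outermost. Recall ⊕ takes the minimum of its arguments and ⊗ takes their sum. Working out the expression ((5 ⊕ 9) ⊗ (0 ⊗ 2)) gives 7.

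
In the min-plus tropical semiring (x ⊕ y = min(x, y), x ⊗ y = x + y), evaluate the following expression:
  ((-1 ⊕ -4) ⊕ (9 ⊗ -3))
((-1 ⊕ -4) ⊕ (9 ⊗ -3)) = -4

Expand innermost to outermost. Recall ⊕ takes the minimum of its arguments and ⊗ takes their sum. Working out the expression ((-1 ⊕ -4) ⊕ (9 ⊗ -3)) gives -4.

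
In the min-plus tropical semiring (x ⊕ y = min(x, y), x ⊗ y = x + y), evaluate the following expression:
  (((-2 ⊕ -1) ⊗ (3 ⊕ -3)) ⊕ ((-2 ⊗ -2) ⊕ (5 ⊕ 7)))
(((-2 ⊕ -1) ⊗ (3 ⊕ -3)) ⊕ ((-2 ⊗ -2) ⊕ (5 ⊕ 7))) = -5

Expand innermost to outermost. Recall ⊕ takes the minimum of its arguments and ⊗ takes their sum. Working out the expression (((-2 ⊕ -1) ⊗ (3 ⊕ -3)) ⊕ ((-2 ⊗ -2) ⊕ (5 ⊕ 7))) gives -5.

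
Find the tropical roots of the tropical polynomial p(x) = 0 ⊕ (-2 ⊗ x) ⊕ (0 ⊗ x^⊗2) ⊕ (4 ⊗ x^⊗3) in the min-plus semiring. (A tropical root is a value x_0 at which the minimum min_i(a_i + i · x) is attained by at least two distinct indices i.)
Roots: {-4, -2, 2}

Each tropical root is a break point of the lower envelope of the lines y = a_i + i · x (there are 4 lines, with slopes 0, 1, ..., 3). Only the lines that attain the minimum somewhere contribute to roots; other lines are dominated. Here the surviving (envelope) indices are i = 3, i = 2, i = 1, i = 0.
Intersections between consecutive envelope lines give the roots: for adjacent envelope indices i < j the intersection is x = (a_i − a_j) / (j − i). Reading off the sorted break points: {-4, -2, 2}.
Verification: at each break x_0, at least two indices attain the minimum of min_i(a_i + i · x_0).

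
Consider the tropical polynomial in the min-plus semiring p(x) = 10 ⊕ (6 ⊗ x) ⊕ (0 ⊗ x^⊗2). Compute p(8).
p(8) = 10

A tropical monomial a ⊗ x^⊗i evaluates to a + i · x. Evaluating each term at x = 8:
  Term 0 contributes 10 + 0 · 8 = 10
  Term 1 contributes 6 + 1 · 8 = 14
  Term 2 contributes 0 + 2 · 8 = 16
p(8) = ⊕ of these = min[10, 14, 16] = 10.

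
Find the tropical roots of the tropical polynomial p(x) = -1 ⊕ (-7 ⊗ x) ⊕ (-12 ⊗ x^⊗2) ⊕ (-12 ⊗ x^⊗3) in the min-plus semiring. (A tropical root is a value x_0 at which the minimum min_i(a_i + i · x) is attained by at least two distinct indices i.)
Roots: {0, 5, 6}

Each tropical root is a break point of the lower envelope of the lines y = a_i + i · x (there are 4 lines, with slopes 0, 1, ..., 3). Only the lines that attain the minimum somewhere contribute to roots; other lines are dominated. Here the surviving (envelope) indices are i = 3, i = 2, i = 1, i = 0.
Intersections between consecutive envelope lines give the roots: for adjacent envelope indices i < j the intersection is x = (a_i − a_j) / (j − i). Reading off the sorted break points: {0, 5, 6}.
Verification: at each break x_0, at least two indices attain the minimum of min_i(a_i + i · x_0).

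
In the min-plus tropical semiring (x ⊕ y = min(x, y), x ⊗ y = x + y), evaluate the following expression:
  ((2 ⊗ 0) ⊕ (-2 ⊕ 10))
((2 ⊗ 0) ⊕ (-2 ⊕ 10)) = -2

Expand innermost to outermost. Recall ⊕ takes the minimum of its arguments and ⊗ takes their sum. Working out the expression ((2 ⊗ 0) ⊕ (-2 ⊕ 10)) gives -2.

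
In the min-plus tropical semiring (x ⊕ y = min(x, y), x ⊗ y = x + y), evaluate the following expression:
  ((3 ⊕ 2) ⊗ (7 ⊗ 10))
((3 ⊕ 2) ⊗ (7 ⊗ 10)) = 19

Expand innermost to outermost. Recall ⊕ takes the minimum of its arguments and ⊗ takes their sum. Working out the expression ((3 ⊕ 2) ⊗ (7 ⊗ 10)) gives 19.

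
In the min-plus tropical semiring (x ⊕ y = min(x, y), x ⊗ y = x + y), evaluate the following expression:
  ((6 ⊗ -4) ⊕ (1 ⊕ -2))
((6 ⊗ -4) ⊕ (1 ⊕ -2)) = -2

Expand innermost to outermost. Recall ⊕ takes the minimum of its arguments and ⊗ takes their sum. Working out the expression ((6 ⊗ -4) ⊕ (1 ⊕ -2)) gives -2.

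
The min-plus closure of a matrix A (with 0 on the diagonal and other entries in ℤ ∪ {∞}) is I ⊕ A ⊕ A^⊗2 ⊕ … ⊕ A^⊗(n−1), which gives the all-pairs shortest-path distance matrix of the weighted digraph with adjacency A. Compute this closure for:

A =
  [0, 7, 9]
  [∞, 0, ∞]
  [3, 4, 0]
Closure =
  [0, 7, 9]
  [∞, 0, ∞]
  [3, 4, 0]

This is the Floyd-Warshall all-pairs shortest-path computation. For each intermediate vertex k = 0, 1, …, 2, update dist[i][j] ← min(dist[i][j], dist[i][k] + dist[k][j]). The final matrix gives, for each (i, j), the minimum total weight of any directed path from i to j (possibly empty when i = j).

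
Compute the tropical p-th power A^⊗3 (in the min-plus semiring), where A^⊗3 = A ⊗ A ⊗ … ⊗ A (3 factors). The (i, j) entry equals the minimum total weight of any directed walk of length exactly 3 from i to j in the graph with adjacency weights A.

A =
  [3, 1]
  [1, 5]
A^⊗3 =
  [5, 3]
  [3, 5]

Each entry (A^⊗3)_ij equals the minimum over all length-3 walks i = v_0 → v_1 → … → v_3 = j of Σ_t A[v_t][v_{t+1}]. For example, for (i, j) = (0, 1) we minimise over 4 possible intermediate vertex sequences; the minimum is 3, attained along the walk 0 → 1 → 0 → 1.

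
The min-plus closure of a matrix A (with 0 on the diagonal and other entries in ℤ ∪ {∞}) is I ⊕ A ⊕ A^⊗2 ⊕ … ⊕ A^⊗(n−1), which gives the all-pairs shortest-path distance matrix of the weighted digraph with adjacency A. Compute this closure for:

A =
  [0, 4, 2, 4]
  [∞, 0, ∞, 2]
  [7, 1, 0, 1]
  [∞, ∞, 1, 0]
Closure =
  [0, 3, 2, 3]
  [10, 0, 3, 2]
  [7, 1, 0, 1]
  [8, 2, 1, 0]

This is the Floyd-Warshall all-pairs shortest-path computation. For each intermediate vertex k = 0, 1, …, 3, update dist[i][j] ← min(dist[i][j], dist[i][k] + dist[k][j]). The final matrix gives, for each (i, j), the minimum total weight of any directed path from i to j (possibly empty when i = j).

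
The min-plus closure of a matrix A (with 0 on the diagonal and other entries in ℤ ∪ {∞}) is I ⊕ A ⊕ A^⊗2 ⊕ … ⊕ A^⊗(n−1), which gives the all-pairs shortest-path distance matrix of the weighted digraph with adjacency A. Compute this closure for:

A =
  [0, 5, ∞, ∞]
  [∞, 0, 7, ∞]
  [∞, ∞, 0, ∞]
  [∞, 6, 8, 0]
Closure =
  [0, 5, 12, ∞]
  [∞, 0, 7, ∞]
  [∞, ∞, 0, ∞]
  [∞, 6, 8, 0]

This is the Floyd-Warshall all-pairs shortest-path computation. For each intermediate vertex k = 0, 1, …, 3, update dist[i][j] ← min(dist[i][j], dist[i][k] + dist[k][j]). The final matrix gives, for each (i, j), the minimum total weight of any directed path from i to j (possibly empty when i = j).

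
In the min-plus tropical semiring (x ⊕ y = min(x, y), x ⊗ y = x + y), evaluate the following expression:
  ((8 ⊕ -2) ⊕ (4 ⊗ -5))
((8 ⊕ -2) ⊕ (4 ⊗ -5)) = -2

Expand innermost to outermost. Recall ⊕ takes the minimum of its arguments and ⊗ takes their sum. Working out the expression ((8 ⊕ -2) ⊕ (4 ⊗ -5)) gives -2.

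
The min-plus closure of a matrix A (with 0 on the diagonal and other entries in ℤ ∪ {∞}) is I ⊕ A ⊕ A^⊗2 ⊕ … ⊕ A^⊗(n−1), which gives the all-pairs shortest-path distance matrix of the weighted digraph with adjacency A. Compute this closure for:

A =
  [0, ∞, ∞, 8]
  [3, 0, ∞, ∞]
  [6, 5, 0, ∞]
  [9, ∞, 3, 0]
Closure =
  [0, 16, 11, 8]
  [3, 0, 14, 11]
  [6, 5, 0, 14]
  [9, 8, 3, 0]

This is the Floyd-Warshall all-pairs shortest-path computation. For each intermediate vertex k = 0, 1, …, 3, update dist[i][j] ← min(dist[i][j], dist[i][k] + dist[k][j]). The final matrix gives, for each (i, j), the minimum total weight of any directed path from i to j (possibly empty when i = j).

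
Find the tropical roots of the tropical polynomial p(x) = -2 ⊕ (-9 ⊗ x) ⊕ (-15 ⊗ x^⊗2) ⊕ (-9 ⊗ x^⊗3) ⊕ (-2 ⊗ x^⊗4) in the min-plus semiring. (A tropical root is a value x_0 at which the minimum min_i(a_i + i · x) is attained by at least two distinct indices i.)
Roots: {-7, -6, 6, 7}

Each tropical root is a break point of the lower envelope of the lines y = a_i + i · x (there are 5 lines, with slopes 0, 1, ..., 4). Only the lines that attain the minimum somewhere contribute to roots; other lines are dominated. Here the surviving (envelope) indices are i = 4, i = 3, i = 2, i = 1, i = 0.
Intersections between consecutive envelope lines give the roots: for adjacent envelope indices i < j the intersection is x = (a_i − a_j) / (j − i). Reading off the sorted break points: {-7, -6, 6, 7}.
Verification: at each break x_0, at least two indices attain the minimum of min_i(a_i + i · x_0).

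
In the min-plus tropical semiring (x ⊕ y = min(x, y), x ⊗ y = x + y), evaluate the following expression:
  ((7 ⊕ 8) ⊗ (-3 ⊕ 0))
((7 ⊕ 8) ⊗ (-3 ⊕ 0)) = 4

Expand innermost to outermost. Recall ⊕ takes the minimum of its arguments and ⊗ takes their sum. Working out the expression ((7 ⊕ 8) ⊗ (-3 ⊕ 0)) gives 4.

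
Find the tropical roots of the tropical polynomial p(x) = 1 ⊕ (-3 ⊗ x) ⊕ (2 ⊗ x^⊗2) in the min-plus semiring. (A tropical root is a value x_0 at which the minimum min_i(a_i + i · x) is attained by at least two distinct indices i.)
Roots: {-5, 4}

Each tropical root is a break point of the lower envelope of the lines y = a_i + i · x (there are 3 lines, with slopes 0, 1, ..., 2). Only the lines that attain the minimum somewhere contribute to roots; other lines are dominated. Here the surviving (envelope) indices are i = 2, i = 1, i = 0.
Intersections between consecutive envelope lines give the roots: for adjacent envelope indices i < j the intersection is x = (a_i − a_j) / (j − i). Reading off the sorted break points: {-5, 4}.
Verification: at each break x_0, at least two indices attain the minimum of min_i(a_i + i · x_0).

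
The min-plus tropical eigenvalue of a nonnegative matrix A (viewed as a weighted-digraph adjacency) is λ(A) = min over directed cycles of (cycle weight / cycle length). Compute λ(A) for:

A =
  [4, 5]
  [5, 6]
λ(A) = 4

Enumerate directed cycles and compute their means (weight / length). Sample:
  cycle 0 → 0: weight = 4, length = 1, mean = 4/1 ≈ 4.000
  cycle 1 → 1: weight = 6, length = 1, mean = 6/1 ≈ 6.000
  cycle 0 → 1 → 0: weight = 10, length = 2, mean = 10/2 ≈ 5.000
  cycle 1 → 0 → 1: weight = 10, length = 2, mean = 10/2 ≈ 5.000
Minimum mean = 4.000, attained e.g. along the cycle 0 → 0 with weight 4 and length 1. So λ(A) = 4/1 = 4.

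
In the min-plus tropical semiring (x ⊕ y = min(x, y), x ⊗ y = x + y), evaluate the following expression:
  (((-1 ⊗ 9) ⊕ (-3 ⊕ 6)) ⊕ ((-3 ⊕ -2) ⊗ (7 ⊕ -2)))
(((-1 ⊗ 9) ⊕ (-3 ⊕ 6)) ⊕ ((-3 ⊕ -2) ⊗ (7 ⊕ -2))) = -5

Expand innermost to outermost. Recall ⊕ takes the minimum of its arguments and ⊗ takes their sum. Working out the expression (((-1 ⊗ 9) ⊕ (-3 ⊕ 6)) ⊕ ((-3 ⊕ -2) ⊗ (7 ⊕ -2))) gives -5.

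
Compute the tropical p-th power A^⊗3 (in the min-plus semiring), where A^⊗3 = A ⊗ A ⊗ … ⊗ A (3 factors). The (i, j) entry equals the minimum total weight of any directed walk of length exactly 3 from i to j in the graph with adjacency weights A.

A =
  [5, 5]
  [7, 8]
A^⊗3 =
  [15, 15]
  [17, 17]

Each entry (A^⊗3)_ij equals the minimum over all length-3 walks i = v_0 → v_1 → … → v_3 = j of Σ_t A[v_t][v_{t+1}]. For example, for (i, j) = (0, 1) we minimise over 4 possible intermediate vertex sequences; the minimum is 15, attained along the walk 0 → 0 → 0 → 1.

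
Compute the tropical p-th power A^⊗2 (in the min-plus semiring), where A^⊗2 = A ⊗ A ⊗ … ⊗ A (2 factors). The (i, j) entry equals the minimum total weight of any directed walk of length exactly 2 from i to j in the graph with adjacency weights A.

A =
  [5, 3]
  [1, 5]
A^⊗2 =
  [4, 8]
  [6, 4]

Each entry (A^⊗2)_ij equals the minimum over all length-2 walks i = v_0 → v_1 → … → v_2 = j of Σ_t A[v_t][v_{t+1}]. For example, for (i, j) = (0, 1) we minimise over 2 possible intermediate vertex sequences; the minimum is 8, attained along the walk 0 → 0 → 1.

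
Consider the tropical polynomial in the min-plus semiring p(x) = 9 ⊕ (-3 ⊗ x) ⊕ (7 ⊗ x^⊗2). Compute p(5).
p(5) = 2

A tropical monomial a ⊗ x^⊗i evaluates to a + i · x. Evaluating each term at x = 5:
  Term 0 contributes 9 + 0 · 5 = 9
  Term 1 contributes -3 + 1 · 5 = 2
  Term 2 contributes 7 + 2 · 5 = 17
p(5) = ⊕ of these = min[9, 2, 17] = 2.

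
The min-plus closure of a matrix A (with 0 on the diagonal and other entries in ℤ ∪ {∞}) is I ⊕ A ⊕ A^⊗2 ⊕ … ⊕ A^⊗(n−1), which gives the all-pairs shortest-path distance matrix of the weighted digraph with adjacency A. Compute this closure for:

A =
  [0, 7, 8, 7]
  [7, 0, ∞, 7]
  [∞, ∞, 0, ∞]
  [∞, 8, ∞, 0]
Closure =
  [0, 7, 8, 7]
  [7, 0, 15, 7]
  [∞, ∞, 0, ∞]
  [15, 8, 23, 0]

This is the Floyd-Warshall all-pairs shortest-path computation. For each intermediate vertex k = 0, 1, …, 3, update dist[i][j] ← min(dist[i][j], dist[i][k] + dist[k][j]). The final matrix gives, for each (i, j), the minimum total weight of any directed path from i to j (possibly empty when i = j).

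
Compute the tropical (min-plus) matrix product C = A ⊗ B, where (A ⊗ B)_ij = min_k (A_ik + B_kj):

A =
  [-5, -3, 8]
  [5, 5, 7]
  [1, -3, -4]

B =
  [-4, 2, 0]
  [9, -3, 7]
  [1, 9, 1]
A ⊗ B =
  [-9, -6, -5]
  [1, 2, 5]
  [-3, -6, -3]

Apply the min-plus product entry-by-entry:
  C[0][0] = min over k of (A[0][0] + B[0][0] = -5 + -4 = -9, A[0][1] + B[1][0] = -3 + 9 = 6, A[0][2] + B[2][0] = 8 + 1 = 9) = -9 (attained at k = 0)
  C[0][1] = min over k of (A[0][0] + B[0][1] = -5 + 2 = -3, A[0][1] + B[1][1] = -3 + -3 = -6, A[0][2] + B[2][1] = 8 + 9 = 17) = -6 (attained at k = 1)
  C[0][2] = min over k of (A[0][0] + B[0][2] = -5 + 0 = -5, A[0][1] + B[1][2] = -3 + 7 = 4, A[0][2] + B[2][2] = 8 + 1 = 9) = -5 (attained at k = 0)
  C[1][0] = min over k of (A[1][0] + B[0][0] = 5 + -4 = 1, A[1][1] + B[1][0] = 5 + 9 = 14, A[1][2] + B[2][0] = 7 + 1 = 8) = 1 (attained at k = 0)
  C[1][1] = min over k of (A[1][0] + B[0][1] = 5 + 2 = 7, A[1][1] + B[1][1] = 5 + -3 = 2, A[1][2] + B[2][1] = 7 + 9 = 16) = 2 (attained at k = 1)
  C[1][2] = min over k of (A[1][0] + B[0][2] = 5 + 0 = 5, A[1][1] + B[1][2] = 5 + 7 = 12, A[1][2] + B[2][2] = 7 + 1 = 8) = 5 (attained at k = 0)
  C[2][0] = min over k of (A[2][0] + B[0][0] = 1 + -4 = -3, A[2][1] + B[1][0] = -3 + 9 = 6, A[2][2] + B[2][0] = -4 + 1 = -3) = -3 (attained at k = 0)
  C[2][1] = min over k of (A[2][0] + B[0][1] = 1 + 2 = 3, A[2][1] + B[1][1] = -3 + -3 = -6, A[2][2] + B[2][1] = -4 + 9 = 5) = -6 (attained at k = 1)
  C[2][2] = min over k of (A[2][0] + B[0][2] = 1 + 0 = 1, A[2][1] + B[1][2] = -3 + 7 = 4, A[2][2] + B[2][2] = -4 + 1 = -3) = -3 (attained at k = 2)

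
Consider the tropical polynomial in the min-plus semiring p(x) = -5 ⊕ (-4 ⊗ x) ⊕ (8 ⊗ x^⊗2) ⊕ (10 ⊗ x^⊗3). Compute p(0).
p(0) = -5

A tropical monomial a ⊗ x^⊗i evaluates to a + i · x. Evaluating each term at x = 0:
  Term 0 contributes -5 + 0 · 0 = -5
  Term 1 contributes -4 + 1 · 0 = -4
  Term 2 contributes 8 + 2 · 0 = 8
  Term 3 contributes 10 + 3 · 0 = 10
p(0) = ⊕ of these = min[-5, -4, 8, 10] = -5.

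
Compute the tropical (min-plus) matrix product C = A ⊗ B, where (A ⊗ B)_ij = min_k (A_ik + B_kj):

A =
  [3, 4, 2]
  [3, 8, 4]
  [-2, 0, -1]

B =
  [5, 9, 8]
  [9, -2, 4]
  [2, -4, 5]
A ⊗ B =
  [4, -2, 7]
  [6, 0, 9]
  [1, -5, 4]

Apply the min-plus product entry-by-entry:
  C[0][0] = min over k of (A[0][0] + B[0][0] = 3 + 5 = 8, A[0][1] + B[1][0] = 4 + 9 = 13, A[0][2] + B[2][0] = 2 + 2 = 4) = 4 (attained at k = 2)
  C[0][1] = min over k of (A[0][0] + B[0][1] = 3 + 9 = 12, A[0][1] + B[1][1] = 4 + -2 = 2, A[0][2] + B[2][1] = 2 + -4 = -2) = -2 (attained at k = 2)
  C[0][2] = min over k of (A[0][0] + B[0][2] = 3 + 8 = 11, A[0][1] + B[1][2] = 4 + 4 = 8, A[0][2] + B[2][2] = 2 + 5 = 7) = 7 (attained at k = 2)
  C[1][0] = min over k of (A[1][0] + B[0][0] = 3 + 5 = 8, A[1][1] + B[1][0] = 8 + 9 = 17, A[1][2] + B[2][0] = 4 + 2 = 6) = 6 (attained at k = 2)
  C[1][1] = min over k of (A[1][0] + B[0][1] = 3 + 9 = 12, A[1][1] + B[1][1] = 8 + -2 = 6, A[1][2] + B[2][1] = 4 + -4 = 0) = 0 (attained at k = 2)
  C[1][2] = min over k of (A[1][0] + B[0][2] = 3 + 8 = 11, A[1][1] + B[1][2] = 8 + 4 = 12, A[1][2] + B[2][2] = 4 + 5 = 9) = 9 (attained at k = 2)
  C[2][0] = min over k of (A[2][0] + B[0][0] = -2 + 5 = 3, A[2][1] + B[1][0] = 0 + 9 = 9, A[2][2] + B[2][0] = -1 + 2 = 1) = 1 (attained at k = 2)
  C[2][1] = min over k of (A[2][0] + B[0][1] = -2 + 9 = 7, A[2][1] + B[1][1] = 0 + -2 = -2, A[2][2] + B[2][1] = -1 + -4 = -5) = -5 (attained at k = 2)
  C[2][2] = min over k of (A[2][0] + B[0][2] = -2 + 8 = 6, A[2][1] + B[1][2] = 0 + 4 = 4, A[2][2] + B[2][2] = -1 + 5 = 4) = 4 (attained at k = 1)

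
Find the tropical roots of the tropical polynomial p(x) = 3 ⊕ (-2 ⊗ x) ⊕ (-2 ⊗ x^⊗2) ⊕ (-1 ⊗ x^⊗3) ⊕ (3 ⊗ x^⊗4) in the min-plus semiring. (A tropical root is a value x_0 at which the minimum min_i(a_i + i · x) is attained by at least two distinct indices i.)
Roots: {-4, -1, 0, 5}

Each tropical root is a break point of the lower envelope of the lines y = a_i + i · x (there are 5 lines, with slopes 0, 1, ..., 4). Only the lines that attain the minimum somewhere contribute to roots; other lines are dominated. Here the surviving (envelope) indices are i = 4, i = 3, i = 2, i = 1, i = 0.
Intersections between consecutive envelope lines give the roots: for adjacent envelope indices i < j the intersection is x = (a_i − a_j) / (j − i). Reading off the sorted break points: {-4, -1, 0, 5}.
Verification: at each break x_0, at least two indices attain the minimum of min_i(a_i + i · x_0).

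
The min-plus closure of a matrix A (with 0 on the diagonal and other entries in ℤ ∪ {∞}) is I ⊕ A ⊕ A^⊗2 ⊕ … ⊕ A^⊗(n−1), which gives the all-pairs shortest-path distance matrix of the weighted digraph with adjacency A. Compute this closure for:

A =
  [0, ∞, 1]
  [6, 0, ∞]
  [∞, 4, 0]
Closure =
  [0, 5, 1]
  [6, 0, 7]
  [10, 4, 0]

This is the Floyd-Warshall all-pairs shortest-path computation. For each intermediate vertex k = 0, 1, …, 2, update dist[i][j] ← min(dist[i][j], dist[i][k] + dist[k][j]). The final matrix gives, for each (i, j), the minimum total weight of any directed path from i to j (possibly empty when i = j).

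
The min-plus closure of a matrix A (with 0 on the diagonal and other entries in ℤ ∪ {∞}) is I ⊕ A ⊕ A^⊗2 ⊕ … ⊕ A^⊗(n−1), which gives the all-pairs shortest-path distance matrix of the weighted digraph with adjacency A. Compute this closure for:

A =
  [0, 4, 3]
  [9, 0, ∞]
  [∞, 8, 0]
Closure =
  [0, 4, 3]
  [9, 0, 12]
  [17, 8, 0]

This is the Floyd-Warshall all-pairs shortest-path computation. For each intermediate vertex k = 0, 1, …, 2, update dist[i][j] ← min(dist[i][j], dist[i][k] + dist[k][j]). The final matrix gives, for each (i, j), the minimum total weight of any directed path from i to j (possibly empty when i = j).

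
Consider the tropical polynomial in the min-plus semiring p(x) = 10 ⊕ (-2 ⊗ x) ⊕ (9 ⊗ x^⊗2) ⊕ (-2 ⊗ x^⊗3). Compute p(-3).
p(-3) = -11

A tropical monomial a ⊗ x^⊗i evaluates to a + i · x. Evaluating each term at x = -3:
  Term 0 contributes 10 + 0 · -3 = 10
  Term 1 contributes -2 + 1 · -3 = -5
  Term 2 contributes 9 + 2 · -3 = 3
  Term 3 contributes -2 + 3 · -3 = -11
p(-3) = ⊕ of these = min[10, -5, 3, -11] = -11.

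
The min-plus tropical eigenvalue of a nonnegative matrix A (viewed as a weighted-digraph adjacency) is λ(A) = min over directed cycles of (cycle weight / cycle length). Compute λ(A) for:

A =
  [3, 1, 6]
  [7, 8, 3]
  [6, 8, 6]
λ(A) = 3

Enumerate directed cycles and compute their means (weight / length). Sample:
  cycle 0 → 0: weight = 3, length = 1, mean = 3/1 ≈ 3.000
  cycle 1 → 1: weight = 8, length = 1, mean = 8/1 ≈ 8.000
  cycle 2 → 2: weight = 6, length = 1, mean = 6/1 ≈ 6.000
  cycle 0 → 1 → 0: weight = 8, length = 2, mean = 8/2 ≈ 4.000
  cycle 0 → 2 → 0: weight = 12, length = 2, mean = 12/2 ≈ 6.000
  cycle 1 → 0 → 1: weight = 8, length = 2, mean = 8/2 ≈ 4.000
Minimum mean = 3.000, attained e.g. along the cycle 0 → 0 with weight 3 and length 1. So λ(A) = 3/1 = 3.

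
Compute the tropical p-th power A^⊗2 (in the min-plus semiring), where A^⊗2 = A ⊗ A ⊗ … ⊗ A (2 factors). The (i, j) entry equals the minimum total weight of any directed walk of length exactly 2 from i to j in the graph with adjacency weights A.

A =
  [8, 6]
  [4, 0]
A^⊗2 =
  [10, 6]
  [4, 0]

Each entry (A^⊗2)_ij equals the minimum over all length-2 walks i = v_0 → v_1 → … → v_2 = j of Σ_t A[v_t][v_{t+1}]. For example, for (i, j) = (0, 1) we minimise over 2 possible intermediate vertex sequences; the minimum is 6, attained along the walk 0 → 1 → 1.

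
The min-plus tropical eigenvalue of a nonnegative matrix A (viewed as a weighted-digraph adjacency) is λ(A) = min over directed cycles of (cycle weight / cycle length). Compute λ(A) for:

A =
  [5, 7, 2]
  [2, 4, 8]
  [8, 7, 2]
λ(A) = 2

Enumerate directed cycles and compute their means (weight / length). Sample:
  cycle 0 → 0: weight = 5, length = 1, mean = 5/1 ≈ 5.000
  cycle 1 → 1: weight = 4, length = 1, mean = 4/1 ≈ 4.000
  cycle 2 → 2: weight = 2, length = 1, mean = 2/1 ≈ 2.000
  cycle 0 → 1 → 0: weight = 9, length = 2, mean = 9/2 ≈ 4.500
  cycle 0 → 2 → 0: weight = 10, length = 2, mean = 10/2 ≈ 5.000
  cycle 1 → 0 → 1: weight = 9, length = 2, mean = 9/2 ≈ 4.500
Minimum mean = 2.000, attained e.g. along the cycle 2 → 2 with weight 2 and length 1. So λ(A) = 2/1 = 2.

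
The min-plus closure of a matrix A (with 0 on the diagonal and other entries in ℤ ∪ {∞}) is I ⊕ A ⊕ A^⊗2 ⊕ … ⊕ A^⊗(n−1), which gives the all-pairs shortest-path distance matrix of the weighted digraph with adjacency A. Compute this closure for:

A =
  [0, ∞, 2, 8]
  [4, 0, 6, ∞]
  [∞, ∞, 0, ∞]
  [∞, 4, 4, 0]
Closure =
  [0, 12, 2, 8]
  [4, 0, 6, 12]
  [∞, ∞, 0, ∞]
  [8, 4, 4, 0]

This is the Floyd-Warshall all-pairs shortest-path computation. For each intermediate vertex k = 0, 1, …, 3, update dist[i][j] ← min(dist[i][j], dist[i][k] + dist[k][j]). The final matrix gives, for each (i, j), the minimum total weight of any directed path from i to j (possibly empty when i = j).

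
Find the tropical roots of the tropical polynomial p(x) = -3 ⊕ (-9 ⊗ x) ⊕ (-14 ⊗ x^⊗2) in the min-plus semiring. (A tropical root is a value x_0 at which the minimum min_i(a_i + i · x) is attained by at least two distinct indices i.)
Roots: {5, 6}

Each tropical root is a break point of the lower envelope of the lines y = a_i + i · x (there are 3 lines, with slopes 0, 1, ..., 2). Only the lines that attain the minimum somewhere contribute to roots; other lines are dominated. Here the surviving (envelope) indices are i = 2, i = 1, i = 0.
Intersections between consecutive envelope lines give the roots: for adjacent envelope indices i < j the intersection is x = (a_i − a_j) / (j − i). Reading off the sorted break points: {5, 6}.
Verification: at each break x_0, at least two indices attain the minimum of min_i(a_i + i · x_0).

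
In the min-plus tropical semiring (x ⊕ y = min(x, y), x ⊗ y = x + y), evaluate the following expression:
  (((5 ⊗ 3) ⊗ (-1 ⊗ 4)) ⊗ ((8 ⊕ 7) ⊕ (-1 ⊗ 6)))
(((5 ⊗ 3) ⊗ (-1 ⊗ 4)) ⊗ ((8 ⊕ 7) ⊕ (-1 ⊗ 6))) = 16

Expand innermost to outermost. Recall ⊕ takes the minimum of its arguments and ⊗ takes their sum. Working out the expression (((5 ⊗ 3) ⊗ (-1 ⊗ 4)) ⊗ ((8 ⊕ 7) ⊕ (-1 ⊗ 6))) gives 16.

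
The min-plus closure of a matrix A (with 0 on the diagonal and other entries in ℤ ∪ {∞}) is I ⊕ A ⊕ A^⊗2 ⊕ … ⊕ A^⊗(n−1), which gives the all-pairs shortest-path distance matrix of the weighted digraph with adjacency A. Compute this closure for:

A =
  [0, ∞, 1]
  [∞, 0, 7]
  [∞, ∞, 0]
Closure =
  [0, ∞, 1]
  [∞, 0, 7]
  [∞, ∞, 0]

This is the Floyd-Warshall all-pairs shortest-path computation. For each intermediate vertex k = 0, 1, …, 2, update dist[i][j] ← min(dist[i][j], dist[i][k] + dist[k][j]). The final matrix gives, for each (i, j), the minimum total weight of any directed path from i to j (possibly empty when i = j).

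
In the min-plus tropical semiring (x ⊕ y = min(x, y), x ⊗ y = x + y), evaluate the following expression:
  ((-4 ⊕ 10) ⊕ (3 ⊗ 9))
((-4 ⊕ 10) ⊕ (3 ⊗ 9)) = -4

Expand innermost to outermost. Recall ⊕ takes the minimum of its arguments and ⊗ takes their sum. Working out the expression ((-4 ⊕ 10) ⊕ (3 ⊗ 9)) gives -4.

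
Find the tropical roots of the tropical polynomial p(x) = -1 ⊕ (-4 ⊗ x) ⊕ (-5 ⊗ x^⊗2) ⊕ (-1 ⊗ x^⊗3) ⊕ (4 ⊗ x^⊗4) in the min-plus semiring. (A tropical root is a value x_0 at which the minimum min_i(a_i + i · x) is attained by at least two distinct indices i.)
Roots: {-5, -4, 1, 3}

Each tropical root is a break point of the lower envelope of the lines y = a_i + i · x (there are 5 lines, with slopes 0, 1, ..., 4). Only the lines that attain the minimum somewhere contribute to roots; other lines are dominated. Here the surviving (envelope) indices are i = 4, i = 3, i = 2, i = 1, i = 0.
Intersections between consecutive envelope lines give the roots: for adjacent envelope indices i < j the intersection is x = (a_i − a_j) / (j − i). Reading off the sorted break points: {-5, -4, 1, 3}.
Verification: at each break x_0, at least two indices attain the minimum of min_i(a_i + i · x_0).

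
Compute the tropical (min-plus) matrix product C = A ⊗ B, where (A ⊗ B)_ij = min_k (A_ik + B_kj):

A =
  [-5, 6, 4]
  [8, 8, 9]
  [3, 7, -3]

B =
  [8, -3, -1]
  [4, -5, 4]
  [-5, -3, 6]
A ⊗ B =
  [-1, -8, -6]
  [4, 3, 7]
  [-8, -6, 2]

Apply the min-plus product entry-by-entry:
  C[0][0] = min over k of (A[0][0] + B[0][0] = -5 + 8 = 3, A[0][1] + B[1][0] = 6 + 4 = 10, A[0][2] + B[2][0] = 4 + -5 = -1) = -1 (attained at k = 2)
  C[0][1] = min over k of (A[0][0] + B[0][1] = -5 + -3 = -8, A[0][1] + B[1][1] = 6 + -5 = 1, A[0][2] + B[2][1] = 4 + -3 = 1) = -8 (attained at k = 0)
  C[0][2] = min over k of (A[0][0] + B[0][2] = -5 + -1 = -6, A[0][1] + B[1][2] = 6 + 4 = 10, A[0][2] + B[2][2] = 4 + 6 = 10) = -6 (attained at k = 0)
  C[1][0] = min over k of (A[1][0] + B[0][0] = 8 + 8 = 16, A[1][1] + B[1][0] = 8 + 4 = 12, A[1][2] + B[2][0] = 9 + -5 = 4) = 4 (attained at k = 2)
  C[1][1] = min over k of (A[1][0] + B[0][1] = 8 + -3 = 5, A[1][1] + B[1][1] = 8 + -5 = 3, A[1][2] + B[2][1] = 9 + -3 = 6) = 3 (attained at k = 1)
  C[1][2] = min over k of (A[1][0] + B[0][2] = 8 + -1 = 7, A[1][1] + B[1][2] = 8 + 4 = 12, A[1][2] + B[2][2] = 9 + 6 = 15) = 7 (attained at k = 0)
  C[2][0] = min over k of (A[2][0] + B[0][0] = 3 + 8 = 11, A[2][1] + B[1][0] = 7 + 4 = 11, A[2][2] + B[2][0] = -3 + -5 = -8) = -8 (attained at k = 2)
  C[2][1] = min over k of (A[2][0] + B[0][1] = 3 + -3 = 0, A[2][1] + B[1][1] = 7 + -5 = 2, A[2][2] + B[2][1] = -3 + -3 = -6) = -6 (attained at k = 2)
  C[2][2] = min over k of (A[2][0] + B[0][2] = 3 + -1 = 2, A[2][1] + B[1][2] = 7 + 4 = 11, A[2][2] + B[2][2] = -3 + 6 = 3) = 2 (attained at k = 0)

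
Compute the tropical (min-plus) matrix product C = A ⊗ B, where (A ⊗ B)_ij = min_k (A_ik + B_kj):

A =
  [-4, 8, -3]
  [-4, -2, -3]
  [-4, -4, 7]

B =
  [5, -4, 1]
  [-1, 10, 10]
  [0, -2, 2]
A ⊗ B =
  [-3, -8, -3]
  [-3, -8, -3]
  [-5, -8, -3]

Apply the min-plus product entry-by-entry:
  C[0][0] = min over k of (A[0][0] + B[0][0] = -4 + 5 = 1, A[0][1] + B[1][0] = 8 + -1 = 7, A[0][2] + B[2][0] = -3 + 0 = -3) = -3 (attained at k = 2)
  C[0][1] = min over k of (A[0][0] + B[0][1] = -4 + -4 = -8, A[0][1] + B[1][1] = 8 + 10 = 18, A[0][2] + B[2][1] = -3 + -2 = -5) = -8 (attained at k = 0)
  C[0][2] = min over k of (A[0][0] + B[0][2] = -4 + 1 = -3, A[0][1] + B[1][2] = 8 + 10 = 18, A[0][2] + B[2][2] = -3 + 2 = -1) = -3 (attained at k = 0)
  C[1][0] = min over k of (A[1][0] + B[0][0] = -4 + 5 = 1, A[1][1] + B[1][0] = -2 + -1 = -3, A[1][2] + B[2][0] = -3 + 0 = -3) = -3 (attained at k = 1)
  C[1][1] = min over k of (A[1][0] + B[0][1] = -4 + -4 = -8, A[1][1] + B[1][1] = -2 + 10 = 8, A[1][2] + B[2][1] = -3 + -2 = -5) = -8 (attained at k = 0)
  C[1][2] = min over k of (A[1][0] + B[0][2] = -4 + 1 = -3, A[1][1] + B[1][2] = -2 + 10 = 8, A[1][2] + B[2][2] = -3 + 2 = -1) = -3 (attained at k = 0)
  C[2][0] = min over k of (A[2][0] + B[0][0] = -4 + 5 = 1, A[2][1] + B[1][0] = -4 + -1 = -5, A[2][2] + B[2][0] = 7 + 0 = 7) = -5 (attained at k = 1)
  C[2][1] = min over k of (A[2][0] + B[0][1] = -4 + -4 = -8, A[2][1] + B[1][1] = -4 + 10 = 6, A[2][2] + B[2][1] = 7 + -2 = 5) = -8 (attained at k = 0)
  C[2][2] = min over k of (A[2][0] + B[0][2] = -4 + 1 = -3, A[2][1] + B[1][2] = -4 + 10 = 6, A[2][2] + B[2][2] = 7 + 2 = 9) = -3 (attained at k = 0)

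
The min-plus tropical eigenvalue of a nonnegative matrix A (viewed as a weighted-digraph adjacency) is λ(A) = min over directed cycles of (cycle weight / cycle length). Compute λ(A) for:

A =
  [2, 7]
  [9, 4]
λ(A) = 2

Enumerate directed cycles and compute their means (weight / length). Sample:
  cycle 0 → 0: weight = 2, length = 1, mean = 2/1 ≈ 2.000
  cycle 1 → 1: weight = 4, length = 1, mean = 4/1 ≈ 4.000
  cycle 0 → 1 → 0: weight = 16, length = 2, mean = 16/2 ≈ 8.000
  cycle 1 → 0 → 1: weight = 16, length = 2, mean = 16/2 ≈ 8.000
Minimum mean = 2.000, attained e.g. along the cycle 0 → 0 with weight 2 and length 1. So λ(A) = 2/1 = 2.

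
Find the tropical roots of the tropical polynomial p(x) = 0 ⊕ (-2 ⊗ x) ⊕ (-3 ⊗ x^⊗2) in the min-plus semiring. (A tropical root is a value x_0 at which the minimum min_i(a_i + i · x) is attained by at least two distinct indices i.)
Roots: {1, 2}

Each tropical root is a break point of the lower envelope of the lines y = a_i + i · x (there are 3 lines, with slopes 0, 1, ..., 2). Only the lines that attain the minimum somewhere contribute to roots; other lines are dominated. Here the surviving (envelope) indices are i = 2, i = 1, i = 0.
Intersections between consecutive envelope lines give the roots: for adjacent envelope indices i < j the intersection is x = (a_i − a_j) / (j − i). Reading off the sorted break points: {1, 2}.
Verification: at each break x_0, at least two indices attain the minimum of min_i(a_i + i · x_0).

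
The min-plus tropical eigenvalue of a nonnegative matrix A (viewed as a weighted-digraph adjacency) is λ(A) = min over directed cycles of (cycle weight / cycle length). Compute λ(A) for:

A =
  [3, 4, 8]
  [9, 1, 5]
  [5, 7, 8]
λ(A) = 1

Enumerate directed cycles and compute their means (weight / length). Sample:
  cycle 0 → 0: weight = 3, length = 1, mean = 3/1 ≈ 3.000
  cycle 1 → 1: weight = 1, length = 1, mean = 1/1 ≈ 1.000
  cycle 2 → 2: weight = 8, length = 1, mean = 8/1 ≈ 8.000
  cycle 0 → 1 → 0: weight = 13, length = 2, mean = 13/2 ≈ 6.500
  cycle 0 → 2 → 0: weight = 13, length = 2, mean = 13/2 ≈ 6.500
  cycle 1 → 0 → 1: weight = 13, length = 2, mean = 13/2 ≈ 6.500
Minimum mean = 1.000, attained e.g. along the cycle 1 → 1 with weight 1 and length 1. So λ(A) = 1/1 = 1.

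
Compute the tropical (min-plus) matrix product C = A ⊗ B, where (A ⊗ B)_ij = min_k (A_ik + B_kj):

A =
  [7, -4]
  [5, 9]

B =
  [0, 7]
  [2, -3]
A ⊗ B =
  [-2, -7]
  [5, 6]

Apply the min-plus product entry-by-entry:
  C[0][0] = min over k of (A[0][0] + B[0][0] = 7 + 0 = 7, A[0][1] + B[1][0] = -4 + 2 = -2) = -2 (attained at k = 1)
  C[0][1] = min over k of (A[0][0] + B[0][1] = 7 + 7 = 14, A[0][1] + B[1][1] = -4 + -3 = -7) = -7 (attained at k = 1)
  C[1][0] = min over k of (A[1][0] + B[0][0] = 5 + 0 = 5, A[1][1] + B[1][0] = 9 + 2 = 11) = 5 (attained at k = 0)
  C[1][1] = min over k of (A[1][0] + B[0][1] = 5 + 7 = 12, A[1][1] + B[1][1] = 9 + -3 = 6) = 6 (attained at k = 1)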